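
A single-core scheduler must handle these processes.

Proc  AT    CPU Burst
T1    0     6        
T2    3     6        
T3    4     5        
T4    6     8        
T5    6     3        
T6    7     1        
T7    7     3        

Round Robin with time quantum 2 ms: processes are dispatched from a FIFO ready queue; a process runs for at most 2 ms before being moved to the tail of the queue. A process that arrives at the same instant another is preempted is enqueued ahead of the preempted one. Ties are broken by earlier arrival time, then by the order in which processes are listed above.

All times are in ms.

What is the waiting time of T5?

Schedule: | T1 0-4 | T2 4-6 | T3 6-8 | T1 8-10 | T4 10-12 | T5 12-14 | T2 14-16 | T6 16-17 | T7 17-19 | T3 19-21 | T4 21-23 | T5 23-24 | T2 24-26 | T7 26-27 | T3 27-28 | T4 28-32 |
Completion: T1=10  T2=26  T3=28  T4=32  T5=24  T6=17  T7=27
Turnaround (C−A): T1=10  T2=23  T3=24  T4=26  T5=18  T6=10  T7=20
Waiting(T5) = turnaround − burst = 18 − 3 = 15

15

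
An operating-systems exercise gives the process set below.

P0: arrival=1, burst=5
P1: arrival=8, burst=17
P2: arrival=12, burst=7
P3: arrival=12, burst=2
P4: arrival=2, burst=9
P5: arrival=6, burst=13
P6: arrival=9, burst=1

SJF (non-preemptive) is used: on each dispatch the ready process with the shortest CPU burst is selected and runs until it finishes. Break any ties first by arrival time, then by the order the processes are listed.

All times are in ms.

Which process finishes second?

Timeline: | idle 0-1 | P0 1-6 | P4 6-15 | P6 15-16 | P3 16-18 | P2 18-25 | P5 25-38 | P1 38-55 |
Completion: P0=6  P1=55  P2=25  P3=18  P4=15  P5=38  P6=16
Turnaround (C−A): P0=5  P1=47  P2=13  P3=6  P4=13  P5=32  P6=7
Finish order: P0 → P4 → P6 → P3 → P2 → P5 → P1

P4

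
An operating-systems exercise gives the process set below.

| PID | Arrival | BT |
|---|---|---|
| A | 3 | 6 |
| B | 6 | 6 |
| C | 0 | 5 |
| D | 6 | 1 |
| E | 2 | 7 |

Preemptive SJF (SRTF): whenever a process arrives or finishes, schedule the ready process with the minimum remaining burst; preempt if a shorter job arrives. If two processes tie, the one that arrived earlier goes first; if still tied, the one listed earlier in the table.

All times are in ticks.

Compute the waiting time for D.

0

Schedule: | C 0-5 | A 5-6 | D 6-7 | A 7-12 | B 12-18 | E 18-25 |
Completion: A=12  B=18  C=5  D=7  E=25
Waiting(D) = turnaround − burst = 1 − 1 = 0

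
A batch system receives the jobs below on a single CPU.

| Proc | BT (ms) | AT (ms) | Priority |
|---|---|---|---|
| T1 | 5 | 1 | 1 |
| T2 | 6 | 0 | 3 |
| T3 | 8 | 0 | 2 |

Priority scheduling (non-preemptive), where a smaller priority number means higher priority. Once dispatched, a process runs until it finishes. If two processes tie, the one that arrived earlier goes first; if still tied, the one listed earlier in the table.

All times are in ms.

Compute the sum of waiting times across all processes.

Gantt: | T3 0-8 | T1 8-13 | T2 13-19 |
Completion: T1=13  T2=19  T3=8
Waiting = turnaround − burst: T1=7, T2=13, T3=0
Total waiting = 7 + 13 + 0 = 20

20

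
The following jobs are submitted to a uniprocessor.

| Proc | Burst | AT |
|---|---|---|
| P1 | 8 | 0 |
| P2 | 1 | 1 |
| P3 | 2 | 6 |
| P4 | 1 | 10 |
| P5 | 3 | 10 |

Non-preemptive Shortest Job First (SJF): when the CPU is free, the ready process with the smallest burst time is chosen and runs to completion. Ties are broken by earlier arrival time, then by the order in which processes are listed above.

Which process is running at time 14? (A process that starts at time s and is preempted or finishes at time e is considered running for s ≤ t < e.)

Gantt: | P1 0-8 | P2 8-9 | P3 9-11 | P4 11-12 | P5 12-15 |
Completion: P1=8  P2=9  P3=11  P4=12  P5=15
Turnaround (C−A): P1=8  P2=8  P3=5  P4=2  P5=5

P5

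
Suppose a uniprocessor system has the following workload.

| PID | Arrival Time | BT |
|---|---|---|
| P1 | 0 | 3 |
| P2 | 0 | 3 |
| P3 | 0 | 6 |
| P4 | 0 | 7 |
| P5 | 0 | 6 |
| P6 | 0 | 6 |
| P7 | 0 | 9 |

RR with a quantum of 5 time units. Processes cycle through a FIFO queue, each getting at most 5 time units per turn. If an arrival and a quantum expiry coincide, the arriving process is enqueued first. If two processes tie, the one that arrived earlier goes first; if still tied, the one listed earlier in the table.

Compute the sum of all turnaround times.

Schedule: | P1 0-3 | P2 3-6 | P3 6-11 | P4 11-16 | P5 16-21 | P6 21-26 | P7 26-31 | P3 31-32 | P4 32-34 | P5 34-35 | P6 35-36 | P7 36-40 |
Completion: P1=3  P2=6  P3=32  P4=34  P5=35  P6=36  P7=40
Turnaround = completion − arrival: P1=3, P2=6, P3=32, P4=34, P5=35, P6=36, P7=40
Total turnaround = 3 + 6 + 32 + 34 + 35 + 36 + 40 = 186

186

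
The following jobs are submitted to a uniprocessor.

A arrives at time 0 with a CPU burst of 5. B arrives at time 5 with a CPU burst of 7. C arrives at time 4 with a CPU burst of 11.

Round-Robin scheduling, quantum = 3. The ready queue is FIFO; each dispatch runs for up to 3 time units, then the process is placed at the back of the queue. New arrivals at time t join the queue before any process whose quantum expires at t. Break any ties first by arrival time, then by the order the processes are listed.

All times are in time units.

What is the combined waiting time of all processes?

17

Schedule: | A 0-5 | C 5-8 | B 8-11 | C 11-14 | B 14-17 | C 17-20 | B 20-21 | C 21-23 |
Completion: A=5  B=21  C=23
Turnaround (C−A): A=5  B=16  C=19
Waiting = turnaround − burst: A=0, B=9, C=8
Total waiting = 0 + 9 + 8 = 17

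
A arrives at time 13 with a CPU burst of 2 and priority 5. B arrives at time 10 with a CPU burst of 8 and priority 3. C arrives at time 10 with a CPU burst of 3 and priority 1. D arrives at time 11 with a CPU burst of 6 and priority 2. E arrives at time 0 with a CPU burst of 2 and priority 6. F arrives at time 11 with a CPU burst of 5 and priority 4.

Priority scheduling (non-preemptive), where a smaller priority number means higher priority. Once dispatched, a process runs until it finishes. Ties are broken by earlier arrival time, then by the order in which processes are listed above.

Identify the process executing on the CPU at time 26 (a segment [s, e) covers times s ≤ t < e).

Timeline: | E 0-2 | idle 2-10 | C 10-13 | D 13-19 | B 19-27 | F 27-32 | A 32-34 |
Completion: A=34  B=27  C=13  D=19  E=2  F=32
Turnaround (C−A): A=21  B=17  C=3  D=8  E=2  F=21

B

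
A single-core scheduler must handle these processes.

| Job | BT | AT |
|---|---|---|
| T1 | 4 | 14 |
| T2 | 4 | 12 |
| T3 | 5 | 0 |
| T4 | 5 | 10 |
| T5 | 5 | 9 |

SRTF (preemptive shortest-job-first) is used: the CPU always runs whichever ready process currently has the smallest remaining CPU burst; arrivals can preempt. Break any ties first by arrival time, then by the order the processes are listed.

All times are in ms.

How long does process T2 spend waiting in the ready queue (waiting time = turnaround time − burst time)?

2

Timeline: | T3 0-5 | idle 5-9 | T5 9-14 | T2 14-18 | T1 18-22 | T4 22-27 |
Completion: T1=22  T2=18  T3=5  T4=27  T5=14
Turnaround (C−A): T1=8  T2=6  T3=5  T4=17  T5=5
Waiting(T2) = turnaround − burst = 6 − 4 = 2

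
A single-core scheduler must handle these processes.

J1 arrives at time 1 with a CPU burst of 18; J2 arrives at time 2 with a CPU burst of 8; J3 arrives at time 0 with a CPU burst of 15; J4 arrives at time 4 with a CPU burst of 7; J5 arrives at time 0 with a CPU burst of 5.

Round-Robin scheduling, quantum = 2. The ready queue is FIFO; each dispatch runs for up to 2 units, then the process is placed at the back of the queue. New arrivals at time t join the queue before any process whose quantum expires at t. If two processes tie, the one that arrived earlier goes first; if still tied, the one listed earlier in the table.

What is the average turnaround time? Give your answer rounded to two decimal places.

38.20

Gantt: | J3 0-2 | J5 2-4 | J1 4-6 | J2 6-8 | J3 8-10 | J4 10-12 | J5 12-14 | J1 14-16 | J2 16-18 | J3 18-20 | J4 20-22 | J5 22-23 | J1 23-25 | J2 25-27 | J3 27-29 | J4 29-31 | J1 31-33 | J2 33-35 | J3 35-37 | J4 37-38 | J1 38-40 | J3 40-42 | J1 42-44 | J3 44-46 | J1 46-48 | J3 48-49 | J1 49-53 |
Completion: J1=53  J2=35  J3=49  J4=38  J5=23
Turnaround (C−A): J1=52  J2=33  J3=49  J4=34  J5=23
Turnaround times: J1=52, J2=33, J3=49, J4=34, J5=23
Average turnaround = (52+33+49+34+23) / 5 = 191/5 = 38.20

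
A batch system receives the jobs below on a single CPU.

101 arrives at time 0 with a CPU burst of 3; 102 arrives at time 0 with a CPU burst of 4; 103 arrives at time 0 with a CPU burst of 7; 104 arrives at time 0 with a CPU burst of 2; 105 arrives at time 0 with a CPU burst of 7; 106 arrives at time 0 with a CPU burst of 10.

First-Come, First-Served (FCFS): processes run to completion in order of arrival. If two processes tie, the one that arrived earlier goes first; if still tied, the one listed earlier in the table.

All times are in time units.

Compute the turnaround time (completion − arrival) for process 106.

33

Gantt: | 101 0-3 | 102 3-7 | 103 7-14 | 104 14-16 | 105 16-23 | 106 23-33 |
Completion: 101=3  102=7  103=14  104=16  105=23  106=33
Turnaround (C−A): 101=3  102=7  103=14  104=16  105=23  106=33
Turnaround(106) = completion − arrival = 33 − 0 = 33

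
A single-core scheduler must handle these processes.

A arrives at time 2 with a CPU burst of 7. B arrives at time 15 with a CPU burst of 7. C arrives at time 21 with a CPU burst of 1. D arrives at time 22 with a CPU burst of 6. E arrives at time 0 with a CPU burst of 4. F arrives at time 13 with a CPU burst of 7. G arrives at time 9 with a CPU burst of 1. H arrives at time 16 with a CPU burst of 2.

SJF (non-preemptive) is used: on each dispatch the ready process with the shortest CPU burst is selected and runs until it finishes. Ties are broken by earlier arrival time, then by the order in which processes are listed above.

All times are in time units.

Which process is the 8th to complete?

B

Schedule: | E 0-4 | A 4-11 | G 11-12 | idle 12-13 | F 13-20 | H 20-22 | C 22-23 | D 23-29 | B 29-36 |
Completion: A=11  B=36  C=23  D=29  E=4  F=20  G=12  H=22
Turnaround (C−A): A=9  B=21  C=2  D=7  E=4  F=7  G=3  H=6
Finish order: E → A → G → F → H → C → D → B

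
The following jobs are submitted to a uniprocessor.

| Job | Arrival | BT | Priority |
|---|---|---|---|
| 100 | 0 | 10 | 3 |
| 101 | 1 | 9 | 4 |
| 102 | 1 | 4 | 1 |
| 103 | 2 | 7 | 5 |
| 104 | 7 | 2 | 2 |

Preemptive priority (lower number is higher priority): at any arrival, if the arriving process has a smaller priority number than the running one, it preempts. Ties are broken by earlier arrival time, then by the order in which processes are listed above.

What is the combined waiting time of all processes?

44

Schedule: | 100 0-1 | 102 1-5 | 100 5-7 | 104 7-9 | 100 9-16 | 101 16-25 | 103 25-32 |
Completion: 100=16  101=25  102=5  103=32  104=9
Waiting = turnaround − burst: 100=6, 101=15, 102=0, 103=23, 104=0
Total waiting = 6 + 15 + 0 + 23 + 0 = 44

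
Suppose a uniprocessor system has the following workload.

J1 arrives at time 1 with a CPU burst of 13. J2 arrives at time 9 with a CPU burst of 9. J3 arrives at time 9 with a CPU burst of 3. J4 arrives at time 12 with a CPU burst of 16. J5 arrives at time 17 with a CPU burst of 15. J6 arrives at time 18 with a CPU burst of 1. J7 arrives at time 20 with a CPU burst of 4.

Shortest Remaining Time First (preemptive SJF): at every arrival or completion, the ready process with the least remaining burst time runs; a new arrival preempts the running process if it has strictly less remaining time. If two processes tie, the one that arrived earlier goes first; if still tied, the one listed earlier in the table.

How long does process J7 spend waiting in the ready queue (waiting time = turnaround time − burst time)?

0

Timeline: | idle 0-1 | J1 1-9 | J3 9-12 | J1 12-17 | J2 17-18 | J6 18-19 | J2 19-20 | J7 20-24 | J2 24-31 | J5 31-46 | J4 46-62 |
Completion: J1=17  J2=31  J3=12  J4=62  J5=46  J6=19  J7=24
Waiting(J7) = turnaround − burst = 4 − 4 = 0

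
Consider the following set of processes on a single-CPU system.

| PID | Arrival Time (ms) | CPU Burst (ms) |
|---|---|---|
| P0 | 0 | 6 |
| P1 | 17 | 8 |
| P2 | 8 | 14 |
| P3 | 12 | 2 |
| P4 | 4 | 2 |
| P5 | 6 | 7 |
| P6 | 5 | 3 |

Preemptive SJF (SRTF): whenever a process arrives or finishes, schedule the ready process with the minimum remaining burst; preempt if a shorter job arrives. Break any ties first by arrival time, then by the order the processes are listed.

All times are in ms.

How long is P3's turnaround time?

2

Schedule: | P0 0-6 | P4 6-8 | P6 8-11 | P5 11-12 | P3 12-14 | P5 14-20 | P1 20-28 | P2 28-42 |
Completion: P0=6  P1=28  P2=42  P3=14  P4=8  P5=20  P6=11
Turnaround (C−A): P0=6  P1=11  P2=34  P3=2  P4=4  P5=14  P6=6
Turnaround(P3) = completion − arrival = 14 − 12 = 2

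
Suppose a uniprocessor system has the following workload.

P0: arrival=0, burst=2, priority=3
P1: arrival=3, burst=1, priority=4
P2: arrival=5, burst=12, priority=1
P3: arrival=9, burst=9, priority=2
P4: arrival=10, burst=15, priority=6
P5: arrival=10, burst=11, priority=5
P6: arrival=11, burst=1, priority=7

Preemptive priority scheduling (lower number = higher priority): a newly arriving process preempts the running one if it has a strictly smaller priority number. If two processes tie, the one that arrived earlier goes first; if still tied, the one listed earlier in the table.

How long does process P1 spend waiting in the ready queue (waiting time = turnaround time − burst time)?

Schedule: | P0 0-2 | idle 2-3 | P1 3-4 | idle 4-5 | P2 5-17 | P3 17-26 | P5 26-37 | P4 37-52 | P6 52-53 |
Completion: P0=2  P1=4  P2=17  P3=26  P4=52  P5=37  P6=53
Turnaround (C−A): P0=2  P1=1  P2=12  P3=17  P4=42  P5=27  P6=42
Waiting(P1) = turnaround − burst = 1 − 1 = 0

0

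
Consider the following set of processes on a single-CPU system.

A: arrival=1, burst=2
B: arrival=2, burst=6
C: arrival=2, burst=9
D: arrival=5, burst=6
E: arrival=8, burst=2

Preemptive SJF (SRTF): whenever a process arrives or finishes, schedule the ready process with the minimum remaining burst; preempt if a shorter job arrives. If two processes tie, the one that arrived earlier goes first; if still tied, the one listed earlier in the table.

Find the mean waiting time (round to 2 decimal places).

4.60

Gantt: | idle 0-1 | A 1-3 | B 3-9 | E 9-11 | D 11-17 | C 17-26 |
Completion: A=3  B=9  C=26  D=17  E=11
Turnaround (C−A): A=2  B=7  C=24  D=12  E=3
Waiting times: A=0, B=1, C=15, D=6, E=1
Average waiting = (0+1+15+6+1) / 5 = 23/5 = 4.60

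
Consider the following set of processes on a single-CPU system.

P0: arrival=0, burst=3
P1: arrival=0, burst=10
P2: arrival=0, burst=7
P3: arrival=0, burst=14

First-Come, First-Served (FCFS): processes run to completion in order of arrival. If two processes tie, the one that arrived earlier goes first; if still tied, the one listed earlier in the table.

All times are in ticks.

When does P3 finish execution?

Gantt: | P0 0-3 | P1 3-13 | P2 13-20 | P3 20-34 |
Completion: P0=3  P1=13  P2=20  P3=34
Turnaround (C−A): P0=3  P1=13  P2=20  P3=34

34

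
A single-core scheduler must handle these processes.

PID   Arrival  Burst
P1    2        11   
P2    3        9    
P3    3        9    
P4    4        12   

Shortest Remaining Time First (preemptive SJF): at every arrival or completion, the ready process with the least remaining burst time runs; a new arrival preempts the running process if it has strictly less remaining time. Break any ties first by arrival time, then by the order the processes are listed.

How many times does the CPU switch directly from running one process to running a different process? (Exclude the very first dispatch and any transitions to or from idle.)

4

Timeline: | idle 0-2 | P1 2-3 | P2 3-12 | P3 12-21 | P1 21-31 | P4 31-43 |
Completion: P1=31  P2=12  P3=21  P4=43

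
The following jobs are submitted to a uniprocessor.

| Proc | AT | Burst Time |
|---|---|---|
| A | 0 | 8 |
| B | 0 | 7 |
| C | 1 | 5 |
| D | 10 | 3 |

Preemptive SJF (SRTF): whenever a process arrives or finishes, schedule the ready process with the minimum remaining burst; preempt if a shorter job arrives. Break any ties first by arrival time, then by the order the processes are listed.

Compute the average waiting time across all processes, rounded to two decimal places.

Timeline: | B 0-1 | C 1-6 | B 6-12 | D 12-15 | A 15-23 |
Completion: A=23  B=12  C=6  D=15
Turnaround (C−A): A=23  B=12  C=5  D=5
Waiting times: A=15, B=5, C=0, D=2
Average waiting = (15+5+0+2) / 4 = 22/4 = 5.50

5.50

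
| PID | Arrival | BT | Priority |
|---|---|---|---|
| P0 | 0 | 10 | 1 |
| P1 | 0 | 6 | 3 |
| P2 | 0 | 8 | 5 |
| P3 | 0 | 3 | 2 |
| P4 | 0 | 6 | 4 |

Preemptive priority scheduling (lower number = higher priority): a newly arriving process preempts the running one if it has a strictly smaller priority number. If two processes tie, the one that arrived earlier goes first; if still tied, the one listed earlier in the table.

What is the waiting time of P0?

Timeline: | P0 0-10 | P3 10-13 | P1 13-19 | P4 19-25 | P2 25-33 |
Completion: P0=10  P1=19  P2=33  P3=13  P4=25
Turnaround (C−A): P0=10  P1=19  P2=33  P3=13  P4=25
Waiting(P0) = turnaround − burst = 10 − 10 = 0

0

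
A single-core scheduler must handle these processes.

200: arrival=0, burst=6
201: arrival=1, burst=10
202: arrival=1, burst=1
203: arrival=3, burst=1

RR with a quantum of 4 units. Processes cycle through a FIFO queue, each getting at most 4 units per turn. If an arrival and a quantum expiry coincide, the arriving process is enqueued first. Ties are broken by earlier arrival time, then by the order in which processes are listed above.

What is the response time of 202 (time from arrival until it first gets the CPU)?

Schedule: | 200 0-4 | 201 4-8 | 202 8-9 | 203 9-10 | 200 10-12 | 201 12-18 |
Completion: 200=12  201=18  202=9  203=10
Turnaround (C−A): 200=12  201=17  202=8  203=7
Response(202) = first start − arrival = 8 − 1 = 7

7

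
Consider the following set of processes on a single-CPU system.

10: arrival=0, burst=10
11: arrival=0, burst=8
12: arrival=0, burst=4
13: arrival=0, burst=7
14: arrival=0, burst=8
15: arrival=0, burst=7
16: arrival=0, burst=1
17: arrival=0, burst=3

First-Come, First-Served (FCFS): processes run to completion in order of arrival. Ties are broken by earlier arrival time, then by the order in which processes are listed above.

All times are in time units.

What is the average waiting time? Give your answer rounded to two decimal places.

Timeline: | 10 0-10 | 11 10-18 | 12 18-22 | 13 22-29 | 14 29-37 | 15 37-44 | 16 44-45 | 17 45-48 |
Completion: 10=10  11=18  12=22  13=29  14=37  15=44  16=45  17=48
Waiting times: 10=0, 11=10, 12=18, 13=22, 14=29, 15=37, 16=44, 17=45
Average waiting = (0+10+18+22+29+37+44+45) / 8 = 205/8 = 25.63

25.63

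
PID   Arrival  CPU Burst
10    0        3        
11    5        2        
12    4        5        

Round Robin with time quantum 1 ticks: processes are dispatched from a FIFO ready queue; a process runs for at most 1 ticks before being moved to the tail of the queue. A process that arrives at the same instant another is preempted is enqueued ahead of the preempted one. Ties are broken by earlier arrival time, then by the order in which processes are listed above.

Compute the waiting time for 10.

0

Schedule: | 10 0-3 | idle 3-4 | 12 4-5 | 11 5-6 | 12 6-7 | 11 7-8 | 12 8-11 |
Completion: 10=3  11=8  12=11
Waiting(10) = turnaround − burst = 3 − 3 = 0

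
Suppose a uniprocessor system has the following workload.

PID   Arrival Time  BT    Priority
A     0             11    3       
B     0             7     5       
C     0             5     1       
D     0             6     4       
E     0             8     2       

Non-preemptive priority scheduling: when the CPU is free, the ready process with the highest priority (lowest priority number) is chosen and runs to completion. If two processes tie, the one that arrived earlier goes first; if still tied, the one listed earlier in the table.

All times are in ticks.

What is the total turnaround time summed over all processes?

109

Timeline: | C 0-5 | E 5-13 | A 13-24 | D 24-30 | B 30-37 |
Completion: A=24  B=37  C=5  D=30  E=13
Turnaround (C−A): A=24  B=37  C=5  D=30  E=13
Turnaround = completion − arrival: A=24, B=37, C=5, D=30, E=13
Total turnaround = 24 + 37 + 5 + 30 + 13 = 109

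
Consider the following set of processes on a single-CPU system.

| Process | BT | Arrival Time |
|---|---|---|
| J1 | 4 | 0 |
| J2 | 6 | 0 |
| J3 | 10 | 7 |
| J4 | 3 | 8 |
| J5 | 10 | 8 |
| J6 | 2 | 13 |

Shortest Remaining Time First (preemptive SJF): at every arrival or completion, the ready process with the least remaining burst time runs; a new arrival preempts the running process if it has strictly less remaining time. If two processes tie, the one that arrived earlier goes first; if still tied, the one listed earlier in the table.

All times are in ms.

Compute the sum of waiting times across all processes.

31

Timeline: | J1 0-4 | J2 4-10 | J4 10-13 | J6 13-15 | J3 15-25 | J5 25-35 |
Completion: J1=4  J2=10  J3=25  J4=13  J5=35  J6=15
Waiting = turnaround − burst: J1=0, J2=4, J3=8, J4=2, J5=17, J6=0
Total waiting = 0 + 4 + 8 + 2 + 17 + 0 = 31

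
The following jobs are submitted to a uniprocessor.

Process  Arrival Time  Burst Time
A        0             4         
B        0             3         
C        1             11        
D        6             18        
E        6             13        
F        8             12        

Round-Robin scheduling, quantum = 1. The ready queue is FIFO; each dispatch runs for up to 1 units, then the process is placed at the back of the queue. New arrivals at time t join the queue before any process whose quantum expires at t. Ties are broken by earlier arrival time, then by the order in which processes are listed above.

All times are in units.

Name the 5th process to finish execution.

Schedule: | A 0-1 | B 1-2 | C 2-3 | A 3-4 | B 4-5 | C 5-6 | A 6-7 | B 7-8 | D 8-9 | E 9-10 | C 10-11 | A 11-12 | F 12-13 | D 13-14 | E 14-15 | C 15-16 | F 16-17 | D 17-18 | E 18-19 | C 19-20 | F 20-21 | D 21-22 | E 22-23 | C 23-24 | F 24-25 | D 25-26 | E 26-27 | C 27-28 | F 28-29 | D 29-30 | E 30-31 | C 31-32 | F 32-33 | D 33-34 | E 34-35 | C 35-36 | F 36-37 | D 37-38 | E 38-39 | C 39-40 | F 40-41 | D 41-42 | E 42-43 | C 43-44 | F 44-45 | D 45-46 | E 46-47 | F 47-48 | D 48-49 | E 49-50 | F 50-51 | D 51-52 | E 52-53 | F 53-54 | D 54-55 | E 55-56 | D 56-61 |
Completion: A=12  B=8  C=44  D=61  E=56  F=54
Turnaround (C−A): A=12  B=8  C=43  D=55  E=50  F=46
Finish order: B → A → C → F → E → D

E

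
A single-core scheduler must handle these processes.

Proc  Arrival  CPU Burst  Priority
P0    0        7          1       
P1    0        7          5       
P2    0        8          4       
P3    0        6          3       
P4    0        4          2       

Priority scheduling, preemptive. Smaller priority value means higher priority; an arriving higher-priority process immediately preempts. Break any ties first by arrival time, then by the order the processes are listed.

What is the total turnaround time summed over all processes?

92

Gantt: | P0 0-7 | P4 7-11 | P3 11-17 | P2 17-25 | P1 25-32 |
Completion: P0=7  P1=32  P2=25  P3=17  P4=11
Turnaround (C−A): P0=7  P1=32  P2=25  P3=17  P4=11
Turnaround = completion − arrival: P0=7, P1=32, P2=25, P3=17, P4=11
Total turnaround = 7 + 32 + 25 + 17 + 11 = 92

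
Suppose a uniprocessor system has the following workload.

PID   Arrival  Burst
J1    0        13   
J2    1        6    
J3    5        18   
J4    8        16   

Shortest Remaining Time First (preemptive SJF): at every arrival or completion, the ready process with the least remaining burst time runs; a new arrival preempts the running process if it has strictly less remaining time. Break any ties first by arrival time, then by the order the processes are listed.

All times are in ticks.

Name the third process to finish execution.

J4

Gantt: | J1 0-1 | J2 1-7 | J1 7-19 | J4 19-35 | J3 35-53 |
Completion: J1=19  J2=7  J3=53  J4=35
Turnaround (C−A): J1=19  J2=6  J3=48  J4=27
Finish order: J2 → J1 → J4 → J3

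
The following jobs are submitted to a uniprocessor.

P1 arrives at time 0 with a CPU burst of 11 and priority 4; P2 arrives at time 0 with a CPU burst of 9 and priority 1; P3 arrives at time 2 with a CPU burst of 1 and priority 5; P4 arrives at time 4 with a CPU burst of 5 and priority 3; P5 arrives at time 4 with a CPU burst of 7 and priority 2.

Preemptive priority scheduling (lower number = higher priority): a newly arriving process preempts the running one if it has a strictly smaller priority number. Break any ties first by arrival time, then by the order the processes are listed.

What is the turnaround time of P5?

Gantt: | P2 0-9 | P5 9-16 | P4 16-21 | P1 21-32 | P3 32-33 |
Completion: P1=32  P2=9  P3=33  P4=21  P5=16
Turnaround(P5) = completion − arrival = 16 − 4 = 12

12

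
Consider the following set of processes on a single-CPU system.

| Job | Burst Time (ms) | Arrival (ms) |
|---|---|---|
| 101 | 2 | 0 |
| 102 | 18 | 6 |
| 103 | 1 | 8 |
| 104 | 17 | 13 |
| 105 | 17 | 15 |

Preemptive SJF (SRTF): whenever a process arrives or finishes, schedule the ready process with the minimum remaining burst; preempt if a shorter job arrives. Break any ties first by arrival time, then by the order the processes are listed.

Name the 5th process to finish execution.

105

Timeline: | 101 0-2 | idle 2-6 | 102 6-8 | 103 8-9 | 102 9-25 | 104 25-42 | 105 42-59 |
Completion: 101=2  102=25  103=9  104=42  105=59
Turnaround (C−A): 101=2  102=19  103=1  104=29  105=44
Finish order: 101 → 103 → 102 → 104 → 105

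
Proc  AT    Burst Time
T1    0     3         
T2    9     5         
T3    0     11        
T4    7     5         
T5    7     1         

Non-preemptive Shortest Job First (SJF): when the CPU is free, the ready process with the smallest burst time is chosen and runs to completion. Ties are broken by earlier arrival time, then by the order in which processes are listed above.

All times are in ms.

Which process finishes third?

T5

Gantt: | T1 0-3 | T3 3-14 | T5 14-15 | T4 15-20 | T2 20-25 |
Completion: T1=3  T2=25  T3=14  T4=20  T5=15
Turnaround (C−A): T1=3  T2=16  T3=14  T4=13  T5=8
Finish order: T1 → T3 → T5 → T4 → T2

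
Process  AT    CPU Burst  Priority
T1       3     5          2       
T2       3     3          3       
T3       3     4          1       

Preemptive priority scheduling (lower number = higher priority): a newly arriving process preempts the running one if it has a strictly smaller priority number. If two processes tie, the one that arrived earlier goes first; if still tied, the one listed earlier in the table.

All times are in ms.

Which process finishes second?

T1

Gantt: | idle 0-3 | T3 3-7 | T1 7-12 | T2 12-15 |
Completion: T1=12  T2=15  T3=7
Finish order: T3 → T1 → T2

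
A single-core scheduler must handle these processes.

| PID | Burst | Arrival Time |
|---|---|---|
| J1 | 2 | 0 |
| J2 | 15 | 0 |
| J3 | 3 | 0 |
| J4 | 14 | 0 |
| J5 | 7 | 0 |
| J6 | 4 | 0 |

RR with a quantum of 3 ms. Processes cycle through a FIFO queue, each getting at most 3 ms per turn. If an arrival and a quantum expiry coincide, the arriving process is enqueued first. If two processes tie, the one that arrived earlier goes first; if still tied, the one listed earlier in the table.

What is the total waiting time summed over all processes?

114

Timeline: | J1 0-2 | J2 2-5 | J3 5-8 | J4 8-11 | J5 11-14 | J6 14-17 | J2 17-20 | J4 20-23 | J5 23-26 | J6 26-27 | J2 27-30 | J4 30-33 | J5 33-34 | J2 34-37 | J4 37-40 | J2 40-43 | J4 43-45 |
Completion: J1=2  J2=43  J3=8  J4=45  J5=34  J6=27
Turnaround (C−A): J1=2  J2=43  J3=8  J4=45  J5=34  J6=27
Waiting = turnaround − burst: J1=0, J2=28, J3=5, J4=31, J5=27, J6=23
Total waiting = 0 + 28 + 5 + 31 + 27 + 23 = 114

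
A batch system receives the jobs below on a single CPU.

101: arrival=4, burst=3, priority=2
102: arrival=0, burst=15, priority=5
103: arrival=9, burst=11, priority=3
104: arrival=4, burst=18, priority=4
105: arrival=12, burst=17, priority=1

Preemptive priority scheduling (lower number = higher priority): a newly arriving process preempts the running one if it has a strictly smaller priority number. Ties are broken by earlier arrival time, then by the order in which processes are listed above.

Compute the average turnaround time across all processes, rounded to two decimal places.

32.20

Timeline: | 102 0-4 | 101 4-7 | 104 7-9 | 103 9-12 | 105 12-29 | 103 29-37 | 104 37-53 | 102 53-64 |
Completion: 101=7  102=64  103=37  104=53  105=29
Turnaround (C−A): 101=3  102=64  103=28  104=49  105=17
Turnaround times: 101=3, 102=64, 103=28, 104=49, 105=17
Average turnaround = (3+64+28+49+17) / 5 = 161/5 = 32.20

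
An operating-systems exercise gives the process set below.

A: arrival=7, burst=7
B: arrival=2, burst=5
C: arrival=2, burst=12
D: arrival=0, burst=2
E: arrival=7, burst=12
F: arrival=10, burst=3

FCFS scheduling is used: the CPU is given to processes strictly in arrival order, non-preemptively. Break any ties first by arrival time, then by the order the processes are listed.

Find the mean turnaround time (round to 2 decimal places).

17.50

Timeline: | D 0-2 | B 2-7 | C 7-19 | A 19-26 | E 26-38 | F 38-41 |
Completion: A=26  B=7  C=19  D=2  E=38  F=41
Turnaround times: A=19, B=5, C=17, D=2, E=31, F=31
Average turnaround = (19+5+17+2+31+31) / 6 = 105/6 = 17.50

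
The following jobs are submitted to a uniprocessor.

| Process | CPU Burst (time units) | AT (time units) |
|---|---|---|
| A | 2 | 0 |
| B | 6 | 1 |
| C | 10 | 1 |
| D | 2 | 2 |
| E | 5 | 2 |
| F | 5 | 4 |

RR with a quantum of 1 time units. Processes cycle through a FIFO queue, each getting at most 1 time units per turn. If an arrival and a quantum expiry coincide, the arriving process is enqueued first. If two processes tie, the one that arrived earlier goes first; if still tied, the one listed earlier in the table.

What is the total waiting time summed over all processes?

77

Gantt: | A 0-1 | B 1-2 | C 2-3 | A 3-4 | D 4-5 | E 5-6 | B 6-7 | C 7-8 | F 8-9 | D 9-10 | E 10-11 | B 11-12 | C 12-13 | F 13-14 | E 14-15 | B 15-16 | C 16-17 | F 17-18 | E 18-19 | B 19-20 | C 20-21 | F 21-22 | E 22-23 | B 23-24 | C 24-25 | F 25-26 | C 26-30 |
Completion: A=4  B=24  C=30  D=10  E=23  F=26
Waiting = turnaround − burst: A=2, B=17, C=19, D=6, E=16, F=17
Total waiting = 2 + 17 + 19 + 6 + 16 + 17 = 77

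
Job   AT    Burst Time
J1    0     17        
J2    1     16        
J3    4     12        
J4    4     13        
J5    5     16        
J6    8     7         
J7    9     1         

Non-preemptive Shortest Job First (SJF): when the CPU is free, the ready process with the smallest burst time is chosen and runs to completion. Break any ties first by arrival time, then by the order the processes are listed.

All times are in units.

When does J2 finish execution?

Timeline: | J1 0-17 | J7 17-18 | J6 18-25 | J3 25-37 | J4 37-50 | J2 50-66 | J5 66-82 |
Completion: J1=17  J2=66  J3=37  J4=50  J5=82  J6=25  J7=18
Turnaround (C−A): J1=17  J2=65  J3=33  J4=46  J5=77  J6=17  J7=9

66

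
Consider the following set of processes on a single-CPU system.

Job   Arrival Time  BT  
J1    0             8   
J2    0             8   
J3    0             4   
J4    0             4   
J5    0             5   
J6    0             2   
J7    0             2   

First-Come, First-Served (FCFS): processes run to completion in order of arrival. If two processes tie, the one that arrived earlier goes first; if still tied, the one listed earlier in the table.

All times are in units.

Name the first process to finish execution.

Gantt: | J1 0-8 | J2 8-16 | J3 16-20 | J4 20-24 | J5 24-29 | J6 29-31 | J7 31-33 |
Completion: J1=8  J2=16  J3=20  J4=24  J5=29  J6=31  J7=33
Finish order: J1 → J2 → J3 → J4 → J5 → J6 → J7

J1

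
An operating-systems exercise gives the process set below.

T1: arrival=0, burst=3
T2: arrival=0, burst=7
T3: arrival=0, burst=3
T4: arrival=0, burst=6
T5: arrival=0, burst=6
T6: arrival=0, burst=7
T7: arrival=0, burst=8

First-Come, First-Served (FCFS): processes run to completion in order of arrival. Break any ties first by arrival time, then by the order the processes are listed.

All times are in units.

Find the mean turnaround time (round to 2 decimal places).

20.29

Gantt: | T1 0-3 | T2 3-10 | T3 10-13 | T4 13-19 | T5 19-25 | T6 25-32 | T7 32-40 |
Completion: T1=3  T2=10  T3=13  T4=19  T5=25  T6=32  T7=40
Turnaround (C−A): T1=3  T2=10  T3=13  T4=19  T5=25  T6=32  T7=40
Turnaround times: T1=3, T2=10, T3=13, T4=19, T5=25, T6=32, T7=40
Average turnaround = (3+10+13+19+25+32+40) / 7 = 142/7 = 20.29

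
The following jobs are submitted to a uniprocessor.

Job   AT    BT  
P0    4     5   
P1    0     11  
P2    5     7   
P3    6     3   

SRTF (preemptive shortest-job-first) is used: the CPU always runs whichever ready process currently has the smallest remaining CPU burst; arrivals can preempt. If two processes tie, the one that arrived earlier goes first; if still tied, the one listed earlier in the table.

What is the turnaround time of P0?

5

Gantt: | P1 0-4 | P0 4-9 | P3 9-12 | P1 12-19 | P2 19-26 |
Completion: P0=9  P1=19  P2=26  P3=12
Turnaround (C−A): P0=5  P1=19  P2=21  P3=6
Turnaround(P0) = completion − arrival = 9 − 4 = 5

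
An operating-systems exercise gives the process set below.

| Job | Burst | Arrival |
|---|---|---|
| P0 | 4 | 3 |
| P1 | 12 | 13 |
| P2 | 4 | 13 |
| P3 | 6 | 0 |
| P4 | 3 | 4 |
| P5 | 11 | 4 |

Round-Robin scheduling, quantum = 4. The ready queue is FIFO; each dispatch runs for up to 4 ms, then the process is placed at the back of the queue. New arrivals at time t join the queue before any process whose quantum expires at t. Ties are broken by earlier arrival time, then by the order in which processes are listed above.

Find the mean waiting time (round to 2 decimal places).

10.00

Schedule: | P3 0-4 | P0 4-8 | P4 8-11 | P5 11-15 | P3 15-17 | P1 17-21 | P2 21-25 | P5 25-29 | P1 29-33 | P5 33-36 | P1 36-40 |
Completion: P0=8  P1=40  P2=25  P3=17  P4=11  P5=36
Turnaround (C−A): P0=5  P1=27  P2=12  P3=17  P4=7  P5=32
Waiting times: P0=1, P1=15, P2=8, P3=11, P4=4, P5=21
Average waiting = (1+15+8+11+4+21) / 6 = 60/6 = 10.00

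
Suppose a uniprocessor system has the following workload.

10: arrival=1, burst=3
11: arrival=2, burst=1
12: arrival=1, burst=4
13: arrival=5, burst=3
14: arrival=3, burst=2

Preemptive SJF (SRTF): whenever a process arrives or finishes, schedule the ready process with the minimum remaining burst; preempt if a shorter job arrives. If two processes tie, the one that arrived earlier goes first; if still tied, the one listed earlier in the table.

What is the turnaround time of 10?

Timeline: | idle 0-1 | 10 1-2 | 11 2-3 | 10 3-5 | 14 5-7 | 13 7-10 | 12 10-14 |
Completion: 10=5  11=3  12=14  13=10  14=7
Turnaround(10) = completion − arrival = 5 − 1 = 4

4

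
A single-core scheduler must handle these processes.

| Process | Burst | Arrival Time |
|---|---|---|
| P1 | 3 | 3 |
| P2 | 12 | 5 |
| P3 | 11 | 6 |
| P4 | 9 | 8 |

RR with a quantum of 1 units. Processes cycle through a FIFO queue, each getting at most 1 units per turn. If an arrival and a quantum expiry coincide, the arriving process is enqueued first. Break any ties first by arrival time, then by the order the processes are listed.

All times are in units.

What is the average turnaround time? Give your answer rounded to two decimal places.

23.50

Timeline: | idle 0-3 | P1 3-5 | P2 5-6 | P1 6-7 | P3 7-8 | P2 8-9 | P4 9-10 | P3 10-11 | P2 11-12 | P4 12-13 | P3 13-14 | P2 14-15 | P4 15-16 | P3 16-17 | P2 17-18 | P4 18-19 | P3 19-20 | P2 20-21 | P4 21-22 | P3 22-23 | P2 23-24 | P4 24-25 | P3 25-26 | P2 26-27 | P4 27-28 | P3 28-29 | P2 29-30 | P4 30-31 | P3 31-32 | P2 32-33 | P4 33-34 | P3 34-35 | P2 35-36 | P3 36-37 | P2 37-38 |
Completion: P1=7  P2=38  P3=37  P4=34
Turnaround (C−A): P1=4  P2=33  P3=31  P4=26
Turnaround times: P1=4, P2=33, P3=31, P4=26
Average turnaround = (4+33+31+26) / 4 = 94/4 = 23.50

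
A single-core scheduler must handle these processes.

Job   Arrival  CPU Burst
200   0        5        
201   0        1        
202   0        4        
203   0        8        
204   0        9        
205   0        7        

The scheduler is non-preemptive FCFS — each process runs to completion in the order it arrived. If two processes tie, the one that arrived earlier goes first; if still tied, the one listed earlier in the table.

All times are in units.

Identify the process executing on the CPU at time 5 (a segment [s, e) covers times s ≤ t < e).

201

Schedule: | 200 0-5 | 201 5-6 | 202 6-10 | 203 10-18 | 204 18-27 | 205 27-34 |
Completion: 200=5  201=6  202=10  203=18  204=27  205=34
Turnaround (C−A): 200=5  201=6  202=10  203=18  204=27  205=34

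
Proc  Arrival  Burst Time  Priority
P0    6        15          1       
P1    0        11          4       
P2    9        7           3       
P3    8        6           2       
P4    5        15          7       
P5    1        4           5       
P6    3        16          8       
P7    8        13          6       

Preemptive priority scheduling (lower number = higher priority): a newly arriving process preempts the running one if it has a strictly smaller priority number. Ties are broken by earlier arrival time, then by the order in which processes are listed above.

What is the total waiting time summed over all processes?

Timeline: | P1 0-6 | P0 6-21 | P3 21-27 | P2 27-34 | P1 34-39 | P5 39-43 | P7 43-56 | P4 56-71 | P6 71-87 |
Completion: P0=21  P1=39  P2=34  P3=27  P4=71  P5=43  P6=87  P7=56
Turnaround (C−A): P0=15  P1=39  P2=25  P3=19  P4=66  P5=42  P6=84  P7=48
Waiting = turnaround − burst: P0=0, P1=28, P2=18, P3=13, P4=51, P5=38, P6=68, P7=35
Total waiting = 0 + 28 + 18 + 13 + 51 + 38 + 68 + 35 = 251

251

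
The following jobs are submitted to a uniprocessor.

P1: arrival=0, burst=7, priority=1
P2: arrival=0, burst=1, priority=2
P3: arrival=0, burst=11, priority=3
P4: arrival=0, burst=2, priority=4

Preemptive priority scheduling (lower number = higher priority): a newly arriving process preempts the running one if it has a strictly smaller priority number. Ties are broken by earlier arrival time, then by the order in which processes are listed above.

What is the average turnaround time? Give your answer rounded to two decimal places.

Schedule: | P1 0-7 | P2 7-8 | P3 8-19 | P4 19-21 |
Completion: P1=7  P2=8  P3=19  P4=21
Turnaround times: P1=7, P2=8, P3=19, P4=21
Average turnaround = (7+8+19+21) / 4 = 55/4 = 13.75

13.75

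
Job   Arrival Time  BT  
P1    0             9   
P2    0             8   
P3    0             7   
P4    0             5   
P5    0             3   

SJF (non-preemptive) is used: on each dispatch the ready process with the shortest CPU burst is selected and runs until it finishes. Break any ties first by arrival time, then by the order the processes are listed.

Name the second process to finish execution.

P4

Gantt: | P5 0-3 | P4 3-8 | P3 8-15 | P2 15-23 | P1 23-32 |
Completion: P1=32  P2=23  P3=15  P4=8  P5=3
Finish order: P5 → P4 → P3 → P2 → P1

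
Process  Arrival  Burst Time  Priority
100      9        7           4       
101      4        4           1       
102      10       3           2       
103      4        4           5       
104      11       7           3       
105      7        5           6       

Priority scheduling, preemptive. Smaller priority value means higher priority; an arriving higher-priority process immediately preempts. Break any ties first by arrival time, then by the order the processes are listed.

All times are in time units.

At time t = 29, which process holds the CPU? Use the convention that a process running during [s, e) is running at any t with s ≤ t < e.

Schedule: | idle 0-4 | 101 4-8 | 103 8-9 | 100 9-10 | 102 10-13 | 104 13-20 | 100 20-26 | 103 26-29 | 105 29-34 |
Completion: 100=26  101=8  102=13  103=29  104=20  105=34
Turnaround (C−A): 100=17  101=4  102=3  103=25  104=9  105=27

105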